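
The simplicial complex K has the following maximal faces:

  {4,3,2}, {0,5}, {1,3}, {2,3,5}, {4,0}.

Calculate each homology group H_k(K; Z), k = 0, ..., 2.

K has 6 vertices, 8 edges, 2 triangles.
rank ∂_0 = 0, rank ∂_1 = 5 ⇒ b_0 = 6 − 0 − 5 = 1; all invariant factors of ∂_1 are 1 so no torsion. So H_0 ≅ Z.
rank ∂_1 = 5, rank ∂_2 = 2 ⇒ b_1 = 8 − 5 − 2 = 1; all invariant factors of ∂_2 are 1 so no torsion. So H_1 ≅ Z.
rank ∂_2 = 2, rank ∂_3 = 0 ⇒ b_2 = 2 − 2 − 0 = 0. So H_2 ≅ 0.

H_0 = Z,  H_1 = Z,  H_2 = 0.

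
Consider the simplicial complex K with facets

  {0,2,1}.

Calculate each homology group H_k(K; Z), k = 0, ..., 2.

Order the vertices as 0 < 1 < 2. Listing each simplex with vertices in this order, K has dimension 2 with simplices:

  0-simplices (3): [0], [1], [2]
  1-simplices (3): [0,1], [0,2], [1,2]
  2-simplices (1): [0,1,2]

Hence C_0 ≅ Z^3, C_1 ≅ Z^3, C_2 ≅ Z^1.

The boundary map ∂_1: C_1 → C_0 maps an edge to its endpoints' difference, ∂[p,q] = q − p. For instance
  ∂[0,2] = [2] − [0].
As a 3×3 matrix over Z this has rank 2, with invariant factors (1,1).

∂_2: C_2 → C_1 acts by ∂[p,q,r] = [q,r] − [p,r] + [p,q]. For instance
  ∂[0,1,2] = [1,2] − [0,2] + [0,1].
The 3×1 boundary matrix has rank 1 and Smith normal form diag(1).

From H_k ≅ ker(∂_k) / im(∂_{k+1}) we obtain:

  H_0: rank C_0 − rank ∂_1 = 3 − 2 = 1, and the invariant factors of ∂_1 are all 1, so H_0 ≅ Z.
  H_1: rank ker ∂_1 − rank ∂_2 = (3 − 2) − 1 = 0, and the invariant factors of ∂_2 are all 1, so H_1 ≅ 0.
  H_2: rank ker ∂_2 − rank ∂_3 = (1 − 1) − 0 = 0, and there is no ∂_3, so H_2 ≅ 0.

As a check, the Euler characteristic is 3 − 3 + 1 = 1, which agrees with 1 − 0 + 0 = 1.

H_0 ≅ Z,  H_1 = 0,  H_2 = 0.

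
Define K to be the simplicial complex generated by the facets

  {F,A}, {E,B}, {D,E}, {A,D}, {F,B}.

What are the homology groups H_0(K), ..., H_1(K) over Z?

We work with the vertex ordering A < B < D < E < F. The simplices of K, each written with vertices in increasing order, are:

  0-simplices (5): A, B, D, E, F
  1-simplices (5): AD, AF, BE, BF, DE

giving chain groups C_0 ≅ Z^5, C_1 ≅ Z^5.

The boundary map ∂_1: C_1 → C_0 sends each edge [p,q] (with p < q) to q − p. For instance
  ∂DE = E − D.
The resulting 5×5 matrix has rank 4, and its Smith normal form has invariant factors (1,1,1,1).

Reading off H_k = ker ∂_k / im ∂_{k+1}:

  H_0: rank C_0 − rank ∂_1 = 5 − 4 = 1, and the invariant factors of ∂_1 are all 1, so H_0 ≅ Z.
  H_1: rank ker ∂_1 − rank ∂_2 = (5 − 4) − 0 = 1, and there is no ∂_2, so H_1 ≅ Z.

H_0 = Z,  H_1 = Z.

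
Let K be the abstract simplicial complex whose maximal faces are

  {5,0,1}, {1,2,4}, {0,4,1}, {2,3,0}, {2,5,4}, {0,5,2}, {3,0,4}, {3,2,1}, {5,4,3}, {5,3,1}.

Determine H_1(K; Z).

Order the vertices as 0 < 1 < 2 < 3 < 4 < 5. Listing each simplex with vertices in this order, K has dimension 2 with simplices:

  0-simplices (6): [0], [1], [2], [3], [4], [5]
  1-simplices (15): [0,1], [0,2], [0,3], [0,4], [0,5], [1,2], [1,3], [1,4], [1,5], [2,3], [2,4], [2,5], [3,4], [3,5], [4,5]
  2-simplices (10): [0,1,4], [0,1,5], [0,2,3], [0,2,5], [0,3,4], [1,2,3], [1,2,4], [1,3,5], [2,4,5], [3,4,5]

giving chain groups C_0 ≅ Z^6, C_1 ≅ Z^15, C_2 ≅ Z^10.

Boundary ∂_1: C_1 → C_0 is given by ∂[p,q] = [q] − [p]. For instance
  ∂[0,4] = [4] − [0].
This gives a 6×15 integer matrix of rank 5; reducing to Smith normal form yields diagonal entries (1,1,1,1,1).

Boundary ∂_2: C_2 → C_1 maps a triangle to the signed sum of its edges. For instance
  ∂[0,3,4] = [3,4] − [0,4] + [0,3],
  ∂[0,1,5] = [1,5] − [0,5] + [0,1].
As a 15×10 matrix over Z this has rank 10, with invariant factors (1,1,1,1,1,1,1,1,1,2).

Now H_k = ker ∂_k / im ∂_{k+1}, so:

  H_1: rank ker ∂_1 − rank ∂_2 = (15 − 5) − 10 = 0, and ∂_2 has invariant factor 2 > 1, so H_1 = Z/2.

H_1 = Z/2.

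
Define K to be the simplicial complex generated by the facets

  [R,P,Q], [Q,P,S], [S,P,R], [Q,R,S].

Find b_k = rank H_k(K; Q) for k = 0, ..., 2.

We work with the vertex ordering P < Q < R < S. The simplices of K, each written with vertices in increasing order, are:

  0-simplices (4): P, Q, R, S
  1-simplices (6): PQ, PR, PS, QR, QS, RS
  2-simplices (4): PQR, PQS, PRS, QRS

so the chain groups are C_0 ≅ Z^4, C_1 ≅ Z^6, C_2 ≅ Z^4.

∂_1: C_1 → C_0 is given by ∂[p,q] = [q] − [p]. For instance
  ∂QS = S − Q.
This gives a 4×6 integer matrix of rank 3; reducing to Smith normal form yields diagonal entries (1,1,1).

∂_2: C_2 → C_1 sends each 2-simplex [p,q,r] to [q,r] − [p,r] + [p,q]. For instance
  ∂PQS = QS − PS + PQ,
  ∂PRS = RS − PS + PR.
The 6×4 boundary matrix has rank 3 and Smith normal form diag(1,1,1).

Now H_k = ker ∂_k / im ∂_{k+1}, so:

  H_0: rank C_0 − rank ∂_1 = 4 − 3 = 1, and the invariant factors of ∂_1 are all 1, so H_0 ≅ Z.
  H_1: rank ker ∂_1 − rank ∂_2 = (6 − 3) − 3 = 0, and the invariant factors of ∂_2 are all 1, so H_1 ≅ 0.
  H_2: rank ker ∂_2 − rank ∂_3 = (4 − 3) − 0 = 1, and there is no ∂_3, so H_2 ≅ Z.

Hence the Betti numbers are b_0 = 1, b_1 = 0, b_2 = 1.

b_0 = 1, b_1 = 0, b_2 = 1.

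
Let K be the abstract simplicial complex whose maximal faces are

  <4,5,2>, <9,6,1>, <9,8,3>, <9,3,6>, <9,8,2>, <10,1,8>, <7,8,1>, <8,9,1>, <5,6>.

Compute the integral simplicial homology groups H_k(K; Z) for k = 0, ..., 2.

H_0 = Z,  H_1 = Z,  H_2 = 0.

K has 10 vertices, 18 edges, 8 triangles.
rank ∂_0 = 0, rank ∂_1 = 9 ⇒ b_0 = 10 − 0 − 9 = 1; all invariant factors of ∂_1 are 1 so no torsion. So H_0 ≅ Z.
rank ∂_1 = 9, rank ∂_2 = 8 ⇒ b_1 = 18 − 9 − 8 = 1; all invariant factors of ∂_2 are 1 so no torsion. So H_1 ≅ Z.
rank ∂_2 = 8, rank ∂_3 = 0 ⇒ b_2 = 8 − 8 − 0 = 0. So H_2 ≅ 0.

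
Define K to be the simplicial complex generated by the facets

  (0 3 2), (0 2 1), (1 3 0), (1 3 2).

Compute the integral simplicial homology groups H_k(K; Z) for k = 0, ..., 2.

K has 4 vertices, 6 edges, 4 triangles.
rank ∂_0 = 0, rank ∂_1 = 3 ⇒ b_0 = 4 − 0 − 3 = 1; all invariant factors of ∂_1 are 1 so no torsion. So H_0 = Z.
rank ∂_1 = 3, rank ∂_2 = 3 ⇒ b_1 = 6 − 3 − 3 = 0; all invariant factors of ∂_2 are 1 so no torsion. So H_1 = 0.
rank ∂_2 = 3, rank ∂_3 = 0 ⇒ b_2 = 4 − 3 − 0 = 1. So H_2 = Z.

H_0 ≅ Z,  H_1 = 0,  H_2 ≅ Z.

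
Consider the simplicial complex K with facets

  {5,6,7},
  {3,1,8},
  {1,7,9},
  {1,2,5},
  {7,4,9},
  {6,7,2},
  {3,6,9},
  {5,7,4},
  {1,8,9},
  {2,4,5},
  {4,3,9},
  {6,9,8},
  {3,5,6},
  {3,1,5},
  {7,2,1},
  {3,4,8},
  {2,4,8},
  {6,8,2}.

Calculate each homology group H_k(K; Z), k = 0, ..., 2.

K has 9 vertices, 27 edges, 18 triangles.
rank ∂_0 = 0, rank ∂_1 = 8 ⇒ b_0 = 9 − 0 − 8 = 1; all invariant factors of ∂_1 are 1 so no torsion. So H_0 = Z.
rank ∂_1 = 8, rank ∂_2 = 18 ⇒ b_1 = 27 − 8 − 18 = 1; ∂_2 has invariant factor(s) [2] giving torsion. So H_1 = Z ⊕ Z/2.
rank ∂_2 = 18, rank ∂_3 = 0 ⇒ b_2 = 18 − 18 − 0 = 0. So H_2 = 0.

H_0 = Z,  H_1 = Z ⊕ Z/2,  H_2 = 0.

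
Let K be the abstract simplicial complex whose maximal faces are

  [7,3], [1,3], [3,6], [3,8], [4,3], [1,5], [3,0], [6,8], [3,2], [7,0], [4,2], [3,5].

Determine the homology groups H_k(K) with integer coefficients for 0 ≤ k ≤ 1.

Take the total order 0 < 1 < 2 < 3 < 4 < 5 < 6 < 7 < 8 on the vertex set. Then K (dimension 1) consists of the simplices:

  0-simplices (9): [0], [1], [2], [3], [4], [5], [6], [7], [8]
  1-simplices (12): [0,3], [0,7], [1,3], [1,5], [2,3], [2,4], [3,4], [3,5], [3,6], [3,7], [3,8], [6,8]

giving chain groups C_0 ≅ Z^9, C_1 ≅ Z^12.

∂_1: C_1 → C_0 sends each edge [p,q] (with p < q) to q − p. For instance
  ∂[1,3] = [3] − [1].
The resulting 9×12 matrix has rank 8, and its Smith normal form has invariant factors (1,1,1,1,1,1,1,1).

Computing H_k = (kernel of ∂_k) / (image of ∂_{k+1}):

  H_0: rank C_0 − rank ∂_1 = 9 − 8 = 1, and the invariant factors of ∂_1 are all 1, so H_0 ≅ Z.
  H_1: rank ker ∂_1 − rank ∂_2 = (12 − 8) − 0 = 4, and there is no ∂_2, so H_1 ≅ Z^4.

As a check, the Euler characteristic is 9 − 12 = -3, which agrees with 1 − 4 = -3.
(K is a triangulation of a wedge of 4 circles.)

H_0 ≅ Z,  H_1 ≅ Z^4.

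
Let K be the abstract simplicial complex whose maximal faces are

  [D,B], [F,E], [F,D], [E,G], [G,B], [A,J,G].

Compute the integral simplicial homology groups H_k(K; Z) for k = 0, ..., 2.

H_0 ≅ Z,  H_1 ≅ Z,  H_2 = 0.

We work with the vertex ordering A < B < D < E < F < G < J. The simplices of K, each written with vertices in increasing order, are:

  0-simplices (7): A, B, D, E, F, G, J
  1-simplices (8): AG, AJ, BD, BG, DF, EF, EG, GJ
  2-simplices (1): AGJ

giving chain groups C_0 ≅ Z^7, C_1 ≅ Z^8, C_2 ≅ Z^1.

The boundary map ∂_1: C_1 → C_0 maps an edge to its endpoints' difference, ∂[p,q] = q − p.
The 7×8 boundary matrix has rank 6 and Smith normal form diag(1,1,1,1,1,1).

∂_2: C_2 → C_1 acts by ∂[p,q,r] = [q,r] − [p,r] + [p,q]. For instance
  ∂AGJ = GJ − AJ + AG.
The 8×1 boundary matrix has rank 1 and Smith normal form diag(1).

From H_k ≅ ker(∂_k) / im(∂_{k+1}) we obtain:

  H_0: rank C_0 − rank ∂_1 = 7 − 6 = 1, and the invariant factors of ∂_1 are all 1, so H_0 = Z.
  H_1: rank ker ∂_1 − rank ∂_2 = (8 − 6) − 1 = 1, and the invariant factors of ∂_2 are all 1, so H_1 = Z.
  H_2: rank ker ∂_2 − rank ∂_3 = (1 − 1) − 0 = 0, and there is no ∂_3, so H_2 = 0.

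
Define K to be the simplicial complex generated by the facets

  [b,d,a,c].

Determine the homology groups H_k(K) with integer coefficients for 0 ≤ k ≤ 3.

Take the total order a < b < c < d on the vertex set. Then K (dimension 3) consists of the simplices:

  0-simplices (4): a, b, c, d
  1-simplices (6): ab, ac, ad, bc, bd, cd
  2-simplices (4): abc, abd, acd, bcd
  3-simplices (1): abcd

Hence C_0 ≅ Z^4, C_1 ≅ Z^6, C_2 ≅ Z^4, C_3 ≅ Z^1.

∂_1: C_1 → C_0 maps an edge to its endpoints' difference, ∂[p,q] = q − p. For instance
  ∂bc = c − b.
The 4×6 boundary matrix has rank 3 and Smith normal form diag(1,1,1).

∂_2: C_2 → C_1 acts by ∂[p,q,r] = [q,r] − [p,r] + [p,q]. For instance
  ∂acd = cd − ad + ac,
  ∂abc = bc − ac + ab.
As a 6×4 matrix over Z this has rank 3, with invariant factors (1,1,1).

Boundary ∂_3: C_3 → C_2 sends each 3-simplex σ to the alternating sum Σ_i (−1)^i (σ with its i-th vertex removed). For instance
  ∂abcd = bcd − acd + abd − abc.
The resulting 4×1 matrix has rank 1, and its Smith normal form has invariant factors (1).

Now H_k = ker ∂_k / im ∂_{k+1}, so:

  H_0: rank C_0 − rank ∂_1 = 4 − 3 = 1, and the invariant factors of ∂_1 are all 1, so H_0 ≅ Z.
  H_1: rank ker ∂_1 − rank ∂_2 = (6 − 3) − 3 = 0, and the invariant factors of ∂_2 are all 1, so H_1 ≅ 0.
  H_2: rank ker ∂_2 − rank ∂_3 = (4 − 3) − 1 = 0, and the invariant factors of ∂_3 are all 1, so H_2 ≅ 0.
  H_3: rank ker ∂_3 − rank ∂_4 = (1 − 1) − 0 = 0, and there is no ∂_4, so H_3 ≅ 0.

As a check, the Euler characteristic is 4 − 6 + 4 − 1 = 1, which agrees with 1 − 0 + 0 − 0 = 1.
(K is a triangulation of the 3-simplex.)

H_0 = Z,  H_1 = 0,  H_2 = 0,  H_3 = 0.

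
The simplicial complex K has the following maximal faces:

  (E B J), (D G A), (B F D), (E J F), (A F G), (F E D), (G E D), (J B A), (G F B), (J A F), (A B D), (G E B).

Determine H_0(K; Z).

H_0 ≅ Z.

Fix the vertex order A < B < D < E < F < G < J and write every simplex with vertices in increasing order. Then dim K = 2 and the simplices of K are:

  0-simplices (7): A, B, D, E, F, G, J
  1-simplices (18): AB, AD, AF, AG, AJ, BD, BE, BF, BG, BJ, DE, DF, DG, EF, EG, EJ, FG, FJ
  2-simplices (12): ABD, ABJ, ADG, AFG, AFJ, BDF, BEG, BEJ, BFG, DEF, DEG, EFJ

giving chain groups C_0 ≅ Z^7, C_1 ≅ Z^18, C_2 ≅ Z^12.

∂_1: C_1 → C_0 maps an edge to its endpoints' difference, ∂[p,q] = q − p.
The 7×18 boundary matrix has rank 6 and Smith normal form diag(1,1,1,1,1,1).

∂_2: C_2 → C_1 sends each 2-simplex [p,q,r] to [q,r] − [p,r] + [p,q]. For instance
  ∂ABJ = BJ − AJ + AB,
  ∂BDF = DF − BF + BD.
This gives a 18×12 integer matrix of rank 12; reducing to Smith normal form yields diagonal entries (1,1,1,1,1,1,1,1,1,1,1,2).

Reading off H_k = ker ∂_k / im ∂_{k+1}:

  H_0: rank C_0 − rank ∂_1 = 7 − 6 = 1, and the invariant factors of ∂_1 are all 1, so H_0 = Z.

(K is a triangulation of the real projective plane RP^2.)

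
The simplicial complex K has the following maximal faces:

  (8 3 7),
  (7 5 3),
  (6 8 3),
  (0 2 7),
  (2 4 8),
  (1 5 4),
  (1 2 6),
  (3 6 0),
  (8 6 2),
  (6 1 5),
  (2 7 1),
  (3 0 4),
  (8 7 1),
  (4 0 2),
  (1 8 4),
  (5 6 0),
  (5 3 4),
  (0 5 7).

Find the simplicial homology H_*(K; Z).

H_0 ≅ Z,  H_1 ≅ Z × Z/2,  H_2 = 0.

Order the vertices as 0 < 1 < 2 < 3 < 4 < 5 < 6 < 7 < 8. Listing each simplex with vertices in this order, K has dimension 2 with simplices:

  0-simplices (9): [0], [1], [2], [3], [4], [5], [6], [7], [8]
  1-simplices (27): (27 of them)
  2-simplices (18): [0,2,4], [0,2,7], [0,3,4], [0,3,6], [0,5,6], [0,5,7], [1,2,6], [1,2,7], [1,4,5], [1,4,8], [1,5,6], [1,7,8], [2,4,8], [2,6,8], [3,4,5], [3,5,7], [3,6,8], [3,7,8]

so the chain groups are C_0 ≅ Z^9, C_1 ≅ Z^27, C_2 ≅ Z^18.

∂_1: C_1 → C_0 sends each edge [p,q] (with p < q) to q − p.
The resulting 9×27 matrix has rank 8, and its Smith normal form has invariant factors (1,1,1,1,1,1,1,1).

The boundary map ∂_2: C_2 → C_1 acts by ∂[p,q,r] = [q,r] − [p,r] + [p,q]. For instance
  ∂[0,5,6] = [5,6] − [0,6] + [0,5],
  ∂[1,2,7] = [2,7] − [1,7] + [1,2].
As a 27×18 matrix over Z this has rank 18, with invariant factors (1,1,1,1,1,1,1,1,1,1,1,1,1,1,1,1,1,2).

Reading off H_k = ker ∂_k / im ∂_{k+1}:

  H_0: rank C_0 − rank ∂_1 = 9 − 8 = 1, and the invariant factors of ∂_1 are all 1, so H_0 = Z.
  H_1: rank ker ∂_1 − rank ∂_2 = (27 − 8) − 18 = 1, and ∂_2 has invariant factor 2 > 1, so H_1 = Z × Z/2.
  H_2: rank ker ∂_2 − rank ∂_3 = (18 − 18) − 0 = 0, and there is no ∂_3, so H_2 = 0.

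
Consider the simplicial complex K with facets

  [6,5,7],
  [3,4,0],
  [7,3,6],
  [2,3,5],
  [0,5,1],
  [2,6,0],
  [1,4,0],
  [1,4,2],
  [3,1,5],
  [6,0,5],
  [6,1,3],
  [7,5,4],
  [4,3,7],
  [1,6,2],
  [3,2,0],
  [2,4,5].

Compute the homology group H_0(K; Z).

H_0 ≅ Z.

Order the vertices as 0 < 1 < 2 < 3 < 4 < 5 < 6 < 7. Listing each simplex with vertices in this order, K has dimension 2 with simplices:

  0-simplices (8): [0], [1], [2], [3], [4], [5], [6], [7]
  1-simplices (24): (24 of them)
  2-simplices (16): [0,1,4], [0,1,5], [0,2,3], [0,2,6], [0,3,4], [0,5,6], [1,2,4], [1,2,6], [1,3,5], [1,3,6], [2,3,5], [2,4,5], [3,4,7], [3,6,7], [4,5,7], [5,6,7]

Hence C_0 ≅ Z^8, C_1 ≅ Z^24, C_2 ≅ Z^16.

The boundary map ∂_1: C_1 → C_0 sends each edge [p,q] (with p < q) to q − p. For instance
  ∂[0,4] = [4] − [0].
The resulting 8×24 matrix has rank 7, and its Smith normal form has invariant factors (1,1,1,1,1,1,1).

Boundary ∂_2: C_2 → C_1 acts by ∂[p,q,r] = [q,r] − [p,r] + [p,q]. For instance
  ∂[0,3,4] = [3,4] − [0,4] + [0,3],
  ∂[1,2,4] = [2,4] − [1,4] + [1,2].
The resulting 24×16 matrix has rank 15, and its Smith normal form has invariant factors (1,1,1,1,1,1,1,1,1,1,1,1,1,1,1).

Now H_k = ker ∂_k / im ∂_{k+1}, so:

  H_0: rank C_0 − rank ∂_1 = 8 − 7 = 1, and the invariant factors of ∂_1 are all 1, so H_0 = Z.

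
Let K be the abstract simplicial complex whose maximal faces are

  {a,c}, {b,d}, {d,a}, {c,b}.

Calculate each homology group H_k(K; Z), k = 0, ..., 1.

Fix the vertex order a < b < c < d and write every simplex with vertices in increasing order. Then dim K = 1 and the simplices of K are:

  0-simplices (4): a, b, c, d
  1-simplices (4): ac, ad, bc, bd

Hence C_0 ≅ Z^4, C_1 ≅ Z^4.

The boundary map ∂_1: C_1 → C_0 sends each edge [p,q] (with p < q) to q − p.
As a 4×4 matrix over Z this has rank 3, with invariant factors (1,1,1).

Computing H_k = (kernel of ∂_k) / (image of ∂_{k+1}):

  H_0: rank C_0 − rank ∂_1 = 4 − 3 = 1, and the invariant factors of ∂_1 are all 1, so H_0 ≅ Z.
  H_1: rank ker ∂_1 − rank ∂_2 = (4 − 3) − 0 = 1, and there is no ∂_2, so H_1 ≅ Z.

As a check, the Euler characteristic is 4 − 4 = 0, which agrees with 1 − 1 = 0.

H_0 = Z,  H_1 = Z.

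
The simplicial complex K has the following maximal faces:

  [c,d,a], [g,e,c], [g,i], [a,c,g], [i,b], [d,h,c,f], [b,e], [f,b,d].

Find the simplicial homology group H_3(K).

H_3 = 0.

K has 9 vertices, 17 edges, 8 triangles, 1 3-simplex.
rank ∂_3 = 1, rank ∂_4 = 0 ⇒ b_3 = 1 − 1 − 0 = 0. So H_3 ≅ 0.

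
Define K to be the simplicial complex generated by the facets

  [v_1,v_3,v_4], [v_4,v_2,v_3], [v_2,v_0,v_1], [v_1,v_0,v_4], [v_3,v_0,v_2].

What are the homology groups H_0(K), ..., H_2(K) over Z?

H_0 = Z,  H_1 = Z,  H_2 = 0.

We work with the vertex ordering v_0 < v_1 < v_2 < v_3 < v_4. The simplices of K, each written with vertices in increasing order, are:

  0-simplices (5): [v_0], [v_1], [v_2], [v_3], [v_4]
  1-simplices (10): [v_0,v_1], [v_0,v_2], [v_0,v_3], [v_0,v_4], [v_1,v_2], [v_1,v_3], [v_1,v_4], [v_2,v_3], [v_2,v_4], [v_3,v_4]
  2-simplices (5): [v_0,v_1,v_2], [v_0,v_1,v_4], [v_0,v_2,v_3], [v_1,v_3,v_4], [v_2,v_3,v_4]

Hence C_0 ≅ Z^5, C_1 ≅ Z^10, C_2 ≅ Z^5.

The boundary map ∂_1: C_1 → C_0 sends each edge [p,q] (with p < q) to q − p.
The 5×10 boundary matrix has rank 4 and Smith normal form diag(1,1,1,1).

Boundary ∂_2: C_2 → C_1 acts by ∂[p,q,r] = [q,r] − [p,r] + [p,q]. For instance
  ∂[v_0,v_2,v_3] = [v_2,v_3] − [v_0,v_3] + [v_0,v_2],
  ∂[v_1,v_3,v_4] = [v_3,v_4] − [v_1,v_4] + [v_1,v_3].
The resulting 10×5 matrix has rank 5, and its Smith normal form has invariant factors (1,1,1,1,1).

Computing H_k = (kernel of ∂_k) / (image of ∂_{k+1}):

  H_0: rank C_0 − rank ∂_1 = 5 − 4 = 1, and the invariant factors of ∂_1 are all 1, so H_0 = Z.
  H_1: rank ker ∂_1 − rank ∂_2 = (10 − 4) − 5 = 1, and the invariant factors of ∂_2 are all 1, so H_1 = Z.
  H_2: rank ker ∂_2 − rank ∂_3 = (5 − 5) − 0 = 0, and there is no ∂_3, so H_2 = 0.

As a check, the Euler characteristic is 5 − 10 + 5 = 0, which agrees with 1 − 1 + 0 = 0.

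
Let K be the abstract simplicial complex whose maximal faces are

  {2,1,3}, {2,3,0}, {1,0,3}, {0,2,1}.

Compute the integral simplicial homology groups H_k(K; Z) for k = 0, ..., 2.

H_0 ≅ Z,  H_1 = 0,  H_2 ≅ Z.

Fix the vertex order 0 < 1 < 2 < 3 and write every simplex with vertices in increasing order. Then dim K = 2 and the simplices of K are:

  0-simplices (4): [0], [1], [2], [3]
  1-simplices (6): [0,1], [0,2], [0,3], [1,2], [1,3], [2,3]
  2-simplices (4): [0,1,2], [0,1,3], [0,2,3], [1,2,3]

giving chain groups C_0 ≅ Z^4, C_1 ≅ Z^6, C_2 ≅ Z^4.

Boundary ∂_1: C_1 → C_0 sends each edge [p,q] (with p < q) to q − p. For instance
  ∂[0,2] = [2] − [0].
The resulting 4×6 matrix has rank 3, and its Smith normal form has invariant factors (1,1,1).

The boundary map ∂_2: C_2 → C_1 sends each 2-simplex [p,q,r] to [q,r] − [p,r] + [p,q]. For instance
  ∂[0,1,3] = [1,3] − [0,3] + [0,1],
  ∂[0,2,3] = [2,3] − [0,3] + [0,2].
The resulting 6×4 matrix has rank 3, and its Smith normal form has invariant factors (1,1,1).

From H_k ≅ ker(∂_k) / im(∂_{k+1}) we obtain:

  H_0: rank C_0 − rank ∂_1 = 4 − 3 = 1, and the invariant factors of ∂_1 are all 1, so H_0 ≅ Z.
  H_1: rank ker ∂_1 − rank ∂_2 = (6 − 3) − 3 = 0, and the invariant factors of ∂_2 are all 1, so H_1 ≅ 0.
  H_2: rank ker ∂_2 − rank ∂_3 = (4 − 3) − 0 = 1, and there is no ∂_3, so H_2 ≅ Z.

As a check, the Euler characteristic is 4 − 6 + 4 = 2, which agrees with 1 − 0 + 1 = 2.
(K is a triangulation of the 2-sphere S^2.)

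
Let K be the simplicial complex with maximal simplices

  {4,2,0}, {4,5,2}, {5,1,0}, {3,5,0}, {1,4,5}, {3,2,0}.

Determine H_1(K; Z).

K has 6 vertices, 12 edges, 6 triangles.
rank ∂_1 = 5, rank ∂_2 = 6 ⇒ b_1 = 12 − 5 − 6 = 1; all invariant factors of ∂_2 are 1 so no torsion. So H_1 ≅ Z.

H_1 ≅ Z.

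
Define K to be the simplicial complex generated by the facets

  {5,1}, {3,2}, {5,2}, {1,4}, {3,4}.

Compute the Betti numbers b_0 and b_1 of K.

K has 5 vertices, 5 edges.
rank ∂_0 = 0, rank ∂_1 = 4 ⇒ b_0 = 5 − 0 − 4 = 1; all invariant factors of ∂_1 are 1 so no torsion. So H_0 ≅ Z.
rank ∂_1 = 4, rank ∂_2 = 0 ⇒ b_1 = 5 − 4 − 0 = 1. So H_1 ≅ Z.

b_0 = 1, b_1 = 1.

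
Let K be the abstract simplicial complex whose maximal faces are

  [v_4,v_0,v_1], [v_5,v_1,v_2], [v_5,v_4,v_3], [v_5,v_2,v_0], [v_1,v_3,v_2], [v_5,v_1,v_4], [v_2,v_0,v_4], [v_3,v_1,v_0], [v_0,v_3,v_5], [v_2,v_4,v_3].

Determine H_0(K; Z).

K has 6 vertices, 15 edges, 10 triangles.
rank ∂_0 = 0, rank ∂_1 = 5 ⇒ b_0 = 6 − 0 − 5 = 1; all invariant factors of ∂_1 are 1 so no torsion. So H_0 = Z.

H_0 ≅ Z.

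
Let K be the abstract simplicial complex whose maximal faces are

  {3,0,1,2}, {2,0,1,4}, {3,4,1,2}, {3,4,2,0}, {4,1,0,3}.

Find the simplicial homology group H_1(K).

K has 5 vertices, 10 edges, 10 triangles, 5 3-simplices.
rank ∂_1 = 4, rank ∂_2 = 6 ⇒ b_1 = 10 − 4 − 6 = 0; all invariant factors of ∂_2 are 1 so no torsion. So H_1 = 0.

H_1 = 0.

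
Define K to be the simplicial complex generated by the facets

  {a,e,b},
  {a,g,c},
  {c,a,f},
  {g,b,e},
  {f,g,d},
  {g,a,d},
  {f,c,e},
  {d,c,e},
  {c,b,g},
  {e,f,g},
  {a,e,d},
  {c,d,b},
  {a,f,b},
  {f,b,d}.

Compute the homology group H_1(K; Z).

Take the total order a < b < c < d < e < f < g on the vertex set. Then K (dimension 2) consists of the simplices:

  0-simplices (7): a, b, c, d, e, f, g
  1-simplices (21): ab, ac, ad, ae, af, ag, bc, bd, be, bf, bg, cd, ce, cf, cg, de, df, dg, ef, eg, fg
  2-simplices (14): abe, abf, acf, acg, ade, adg, bcd, bcg, bdf, beg, cde, cef, dfg, efg

giving chain groups C_0 ≅ Z^7, C_1 ≅ Z^21, C_2 ≅ Z^14.

∂_1: C_1 → C_0 maps an edge to its endpoints' difference, ∂[p,q] = q − p.
The resulting 7×21 matrix has rank 6, and its Smith normal form has invariant factors (1,1,1,1,1,1).

Boundary ∂_2: C_2 → C_1 maps a triangle to the signed sum of its edges. For instance
  ∂bcd = cd − bd + bc,
  ∂acg = cg − ag + ac.
This gives a 21×14 integer matrix of rank 13; reducing to Smith normal form yields diagonal entries (1,1,1,1,1,1,1,1,1,1,1,1,1).

Computing H_k = (kernel of ∂_k) / (image of ∂_{k+1}):

  H_1: rank ker ∂_1 − rank ∂_2 = (21 − 6) − 13 = 2, and the invariant factors of ∂_2 are all 1, so H_1 = Z^2.

(K is a triangulation of the torus T^2.)

H_1 = Z^2.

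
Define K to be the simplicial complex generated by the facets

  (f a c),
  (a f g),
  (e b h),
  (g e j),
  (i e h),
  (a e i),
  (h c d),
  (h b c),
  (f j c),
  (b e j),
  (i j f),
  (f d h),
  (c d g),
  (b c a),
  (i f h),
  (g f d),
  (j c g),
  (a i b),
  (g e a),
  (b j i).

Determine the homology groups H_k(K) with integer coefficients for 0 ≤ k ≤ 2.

K has 10 vertices, 30 edges, 20 triangles.
rank ∂_0 = 0, rank ∂_1 = 9 ⇒ b_0 = 10 − 0 − 9 = 1; all invariant factors of ∂_1 are 1 so no torsion. So H_0 ≅ Z.
rank ∂_1 = 9, rank ∂_2 = 20 ⇒ b_1 = 30 − 9 − 20 = 1; ∂_2 has invariant factor(s) [2] giving torsion. So H_1 ≅ Z ⊕ Z/2.
rank ∂_2 = 20, rank ∂_3 = 0 ⇒ b_2 = 20 − 20 − 0 = 0. So H_2 ≅ 0.

H_0 = Z,  H_1 = Z ⊕ Z/2,  H_2 = 0.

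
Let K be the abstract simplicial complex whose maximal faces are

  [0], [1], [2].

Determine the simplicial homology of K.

H_0 = Z^3.

Take the total order 0 < 1 < 2 on the vertex set. Then K (dimension 0) consists of the simplices:

  0-simplices (3): [0], [1], [2]

so the chain groups are C_0 ≅ Z^3.

Reading off H_k = ker ∂_k / im ∂_{k+1}:

  H_0: rank C_0 − rank ∂_1 = 3 − 0 = 3, and there is no ∂_1, so H_0 = Z^3.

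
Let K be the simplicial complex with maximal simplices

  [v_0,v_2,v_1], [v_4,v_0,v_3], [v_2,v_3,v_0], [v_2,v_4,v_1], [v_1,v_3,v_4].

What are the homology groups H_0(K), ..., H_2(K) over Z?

H_0 = Z,  H_1 = Z,  H_2 = 0.

Order the vertices as v_0 < v_1 < v_2 < v_3 < v_4. Listing each simplex with vertices in this order, K has dimension 2 with simplices:

  0-simplices (5): [v_0], [v_1], [v_2], [v_3], [v_4]
  1-simplices (10): [v_0,v_1], [v_0,v_2], [v_0,v_3], [v_0,v_4], [v_1,v_2], [v_1,v_3], [v_1,v_4], [v_2,v_3], [v_2,v_4], [v_3,v_4]
  2-simplices (5): [v_0,v_1,v_2], [v_0,v_2,v_3], [v_0,v_3,v_4], [v_1,v_2,v_4], [v_1,v_3,v_4]

Hence C_0 ≅ Z^5, C_1 ≅ Z^10, C_2 ≅ Z^5.

The boundary map ∂_1: C_1 → C_0 is given by ∂[p,q] = [q] − [p].
The 5×10 boundary matrix has rank 4 and Smith normal form diag(1,1,1,1).

The boundary map ∂_2: C_2 → C_1 acts by ∂[p,q,r] = [q,r] − [p,r] + [p,q]. For instance
  ∂[v_0,v_2,v_3] = [v_2,v_3] − [v_0,v_3] + [v_0,v_2],
  ∂[v_1,v_2,v_4] = [v_2,v_4] − [v_1,v_4] + [v_1,v_2].
The 10×5 boundary matrix has rank 5 and Smith normal form diag(1,1,1,1,1).

From H_k ≅ ker(∂_k) / im(∂_{k+1}) we obtain:

  H_0: rank C_0 − rank ∂_1 = 5 − 4 = 1, and the invariant factors of ∂_1 are all 1, so H_0 ≅ Z.
  H_1: rank ker ∂_1 − rank ∂_2 = (10 − 4) − 5 = 1, and the invariant factors of ∂_2 are all 1, so H_1 ≅ Z.
  H_2: rank ker ∂_2 − rank ∂_3 = (5 − 5) − 0 = 0, and there is no ∂_3, so H_2 ≅ 0.

(K is a triangulation of the Möbius band.)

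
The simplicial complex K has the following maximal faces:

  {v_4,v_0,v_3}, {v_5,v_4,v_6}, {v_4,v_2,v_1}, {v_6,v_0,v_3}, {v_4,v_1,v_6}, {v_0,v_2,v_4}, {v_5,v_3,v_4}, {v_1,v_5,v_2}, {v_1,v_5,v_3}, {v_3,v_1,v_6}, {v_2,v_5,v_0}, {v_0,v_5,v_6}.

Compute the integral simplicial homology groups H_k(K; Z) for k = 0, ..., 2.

Take the total order v_0 < v_1 < v_2 < v_3 < v_4 < v_5 < v_6 on the vertex set. Then K (dimension 2) consists of the simplices:

  0-simplices (7): [v_0], [v_1], [v_2], [v_3], [v_4], [v_5], [v_6]
  1-simplices (18): (18 of them)
  2-simplices (12): (12 of them)

giving chain groups C_0 ≅ Z^7, C_1 ≅ Z^18, C_2 ≅ Z^12.

∂_1: C_1 → C_0 is given by ∂[p,q] = [q] − [p].
This gives a 7×18 integer matrix of rank 6; reducing to Smith normal form yields diagonal entries (1,1,1,1,1,1).

∂_2: C_2 → C_1 sends each 2-simplex [p,q,r] to [q,r] − [p,r] + [p,q]. For instance
  ∂[v_0,v_2,v_4] = [v_2,v_4] − [v_0,v_4] + [v_0,v_2],
  ∂[v_0,v_5,v_6] = [v_5,v_6] − [v_0,v_6] + [v_0,v_5].
This gives a 18×12 integer matrix of rank 12; reducing to Smith normal form yields diagonal entries (1,1,1,1,1,1,1,1,1,1,1,2).

From H_k ≅ ker(∂_k) / im(∂_{k+1}) we obtain:

  H_0: rank C_0 − rank ∂_1 = 7 − 6 = 1, and the invariant factors of ∂_1 are all 1, so H_0 = Z.
  H_1: rank ker ∂_1 − rank ∂_2 = (18 − 6) − 12 = 0, and ∂_2 has invariant factor 2 > 1, so H_1 = Z/2.
  H_2: rank ker ∂_2 − rank ∂_3 = (12 − 12) − 0 = 0, and there is no ∂_3, so H_2 = 0.

(K is a triangulation of the real projective plane RP^2.)

H_0 ≅ Z,  H_1 ≅ Z/2,  H_2 = 0.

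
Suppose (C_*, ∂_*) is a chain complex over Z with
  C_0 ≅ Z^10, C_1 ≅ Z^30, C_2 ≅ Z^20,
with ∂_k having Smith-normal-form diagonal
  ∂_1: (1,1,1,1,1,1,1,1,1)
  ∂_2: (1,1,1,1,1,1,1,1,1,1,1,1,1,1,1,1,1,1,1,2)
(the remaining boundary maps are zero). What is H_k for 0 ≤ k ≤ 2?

H_0: b_0 = 10 − 0 − 9 = 1; torsion from ∂_1 factors > 1: none. So H_0 ≅ Z.
H_1: b_1 = 30 − 9 − 20 = 1; torsion from ∂_2 factors > 1: [2]. So H_1 ≅ Z ⊕ Z_2.
H_2: b_2 = 20 − 20 − 0 = 0; torsion from ∂_3 factors > 1: none. So H_2 ≅ 0.

H_0 ≅ Z,  H_1 ≅ Z ⊕ Z_2,  H_2 = 0.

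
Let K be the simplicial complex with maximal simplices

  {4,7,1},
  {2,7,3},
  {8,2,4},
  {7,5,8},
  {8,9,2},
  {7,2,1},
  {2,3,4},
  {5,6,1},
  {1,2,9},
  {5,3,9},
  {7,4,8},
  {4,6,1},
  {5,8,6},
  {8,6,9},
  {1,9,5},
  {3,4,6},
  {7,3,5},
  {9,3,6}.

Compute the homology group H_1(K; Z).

Order the vertices as 1 < 2 < 3 < 4 < 5 < 6 < 7 < 8 < 9. Listing each simplex with vertices in this order, K has dimension 2 with simplices:

  0-simplices (9): [1], [2], [3], [4], [5], [6], [7], [8], [9]
  1-simplices (27): (27 of them)
  2-simplices (18): [1,2,7], [1,2,9], [1,4,6], [1,4,7], [1,5,6], [1,5,9], [2,3,4], [2,3,7], [2,4,8], [2,8,9], [3,4,6], [3,5,7], [3,5,9], [3,6,9], [4,7,8], [5,6,8], [5,7,8], [6,8,9]

giving chain groups C_0 ≅ Z^9, C_1 ≅ Z^27, C_2 ≅ Z^18.

∂_1: C_1 → C_0 maps an edge to its endpoints' difference, ∂[p,q] = q − p.
The resulting 9×27 matrix has rank 8, and its Smith normal form has invariant factors (1,1,1,1,1,1,1,1).

∂_2: C_2 → C_1 maps a triangle to the signed sum of its edges. For instance
  ∂[3,5,9] = [5,9] − [3,9] + [3,5],
  ∂[4,7,8] = [7,8] − [4,8] + [4,7].
This gives a 27×18 integer matrix of rank 18; reducing to Smith normal form yields diagonal entries (1,1,1,1,1,1,1,1,1,1,1,1,1,1,1,1,1,2).

Now H_k = ker ∂_k / im ∂_{k+1}, so:

  H_1: rank ker ∂_1 − rank ∂_2 = (27 − 8) − 18 = 1, and ∂_2 has invariant factor 2 > 1, so H_1 ≅ Z ⊕ Z_2.

(K is a triangulation of the Klein bottle.)

H_1 = Z ⊕ Z_2.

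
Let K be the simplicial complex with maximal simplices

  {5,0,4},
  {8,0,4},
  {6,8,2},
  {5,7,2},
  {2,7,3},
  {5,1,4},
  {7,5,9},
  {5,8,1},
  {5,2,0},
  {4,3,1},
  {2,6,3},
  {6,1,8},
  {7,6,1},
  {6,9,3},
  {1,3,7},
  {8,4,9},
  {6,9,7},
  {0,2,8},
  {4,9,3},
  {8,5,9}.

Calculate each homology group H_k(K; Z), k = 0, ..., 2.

H_0 = Z,  H_1 = Z ⊕ Z/2,  H_2 = 0.

We work with the vertex ordering 0 < 1 < 2 < 3 < 4 < 5 < 6 < 7 < 8 < 9. The simplices of K, each written with vertices in increasing order, are:

  0-simplices (10): [0], [1], [2], [3], [4], [5], [6], [7], [8], [9]
  1-simplices (30): (30 of them)
  2-simplices (20): (20 of them)

giving chain groups C_0 ≅ Z^10, C_1 ≅ Z^30, C_2 ≅ Z^20.

The boundary map ∂_1: C_1 → C_0 is given by ∂[p,q] = [q] − [p].
This gives a 10×30 integer matrix of rank 9; reducing to Smith normal form yields diagonal entries (1,1,1,1,1,1,1,1,1).

Boundary ∂_2: C_2 → C_1 acts by ∂[p,q,r] = [q,r] − [p,r] + [p,q]. For instance
  ∂[1,5,8] = [5,8] − [1,8] + [1,5],
  ∂[2,5,7] = [5,7] − [2,7] + [2,5].
As a 30×20 matrix over Z this has rank 20, with invariant factors (1,1,1,1,1,1,1,1,1,1,1,1,1,1,1,1,1,1,1,2).

Reading off H_k = ker ∂_k / im ∂_{k+1}:

  H_0: rank C_0 − rank ∂_1 = 10 − 9 = 1, and the invariant factors of ∂_1 are all 1, so H_0 = Z.
  H_1: rank ker ∂_1 − rank ∂_2 = (30 − 9) − 20 = 1, and ∂_2 has invariant factor 2 > 1, so H_1 = Z ⊕ Z/2.
  H_2: rank ker ∂_2 − rank ∂_3 = (20 − 20) − 0 = 0, and there is no ∂_3, so H_2 = 0.

As a check, the Euler characteristic is 10 − 30 + 20 = 0, which agrees with 1 − 1 + 0 = 0.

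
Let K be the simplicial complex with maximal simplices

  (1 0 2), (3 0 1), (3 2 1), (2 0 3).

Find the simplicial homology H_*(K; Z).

H_0 = Z,  H_1 = 0,  H_2 = Z.

Order the vertices as 0 < 1 < 2 < 3. Listing each simplex with vertices in this order, K has dimension 2 with simplices:

  0-simplices (4): [0], [1], [2], [3]
  1-simplices (6): [0,1], [0,2], [0,3], [1,2], [1,3], [2,3]
  2-simplices (4): [0,1,2], [0,1,3], [0,2,3], [1,2,3]

Hence C_0 ≅ Z^4, C_1 ≅ Z^6, C_2 ≅ Z^4.

Boundary ∂_1: C_1 → C_0 maps an edge to its endpoints' difference, ∂[p,q] = q − p.
The 4×6 boundary matrix has rank 3 and Smith normal form diag(1,1,1).

∂_2: C_2 → C_1 maps a triangle to the signed sum of its edges. For instance
  ∂[0,2,3] = [2,3] − [0,3] + [0,2],
  ∂[0,1,3] = [1,3] − [0,3] + [0,1].
The resulting 6×4 matrix has rank 3, and its Smith normal form has invariant factors (1,1,1).

Now H_k = ker ∂_k / im ∂_{k+1}, so:

  H_0: rank C_0 − rank ∂_1 = 4 − 3 = 1, and the invariant factors of ∂_1 are all 1, so H_0 = Z.
  H_1: rank ker ∂_1 − rank ∂_2 = (6 − 3) − 3 = 0, and the invariant factors of ∂_2 are all 1, so H_1 = 0.
  H_2: rank ker ∂_2 − rank ∂_3 = (4 − 3) − 0 = 1, and there is no ∂_3, so H_2 = Z.

As a check, the Euler characteristic is 4 − 6 + 4 = 2, which agrees with 1 − 0 + 1 = 2.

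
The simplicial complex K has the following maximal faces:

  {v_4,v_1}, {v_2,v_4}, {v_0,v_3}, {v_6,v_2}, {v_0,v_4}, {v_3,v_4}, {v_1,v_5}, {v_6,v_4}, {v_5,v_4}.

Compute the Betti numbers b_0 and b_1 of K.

b_0 = 1, b_1 = 3.

We work with the vertex ordering v_0 < v_1 < v_2 < v_3 < v_4 < v_5 < v_6. The simplices of K, each written with vertices in increasing order, are:

  0-simplices (7): [v_0], [v_1], [v_2], [v_3], [v_4], [v_5], [v_6]
  1-simplices (9): [v_0,v_3], [v_0,v_4], [v_1,v_4], [v_1,v_5], [v_2,v_4], [v_2,v_6], [v_3,v_4], [v_4,v_5], [v_4,v_6]

giving chain groups C_0 ≅ Z^7, C_1 ≅ Z^9.

Boundary ∂_1: C_1 → C_0 maps an edge to its endpoints' difference, ∂[p,q] = q − p. For instance
  ∂[v_1,v_4] = [v_4] − [v_1].
The 7×9 boundary matrix has rank 6 and Smith normal form diag(1,1,1,1,1,1).

Reading off H_k = ker ∂_k / im ∂_{k+1}:

  H_0: rank C_0 − rank ∂_1 = 7 − 6 = 1, and the invariant factors of ∂_1 are all 1, so H_0 = Z.
  H_1: rank ker ∂_1 − rank ∂_2 = (9 − 6) − 0 = 3, and there is no ∂_2, so H_1 = Z^3.

As a check, the Euler characteristic is 7 − 9 = -2, which agrees with 1 − 3 = -2.

Hence the Betti numbers are b_0 = 1, b_1 = 3.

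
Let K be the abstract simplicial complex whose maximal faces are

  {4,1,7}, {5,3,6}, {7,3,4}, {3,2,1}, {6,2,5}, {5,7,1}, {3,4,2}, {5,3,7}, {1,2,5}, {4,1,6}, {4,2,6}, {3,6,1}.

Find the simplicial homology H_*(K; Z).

H_0 = Z,  H_1 = Z/2,  H_2 = 0.

K has 7 vertices, 18 edges, 12 triangles.
rank ∂_0 = 0, rank ∂_1 = 6 ⇒ b_0 = 7 − 0 − 6 = 1; all invariant factors of ∂_1 are 1 so no torsion. So H_0 = Z.
rank ∂_1 = 6, rank ∂_2 = 12 ⇒ b_1 = 18 − 6 − 12 = 0; ∂_2 has invariant factor(s) [2] giving torsion. So H_1 = Z/2.
rank ∂_2 = 12, rank ∂_3 = 0 ⇒ b_2 = 12 − 12 − 0 = 0. So H_2 = 0.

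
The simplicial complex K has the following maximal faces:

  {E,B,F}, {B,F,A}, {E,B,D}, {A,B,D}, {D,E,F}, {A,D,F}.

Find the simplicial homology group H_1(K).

H_1 = 0.

Take the total order A < B < D < E < F on the vertex set. Then K (dimension 2) consists of the simplices:

  0-simplices (5): A, B, D, E, F
  1-simplices (9): AB, AD, AF, BD, BE, BF, DE, DF, EF
  2-simplices (6): ABD, ABF, ADF, BDE, BEF, DEF

so the chain groups are C_0 ≅ Z^5, C_1 ≅ Z^9, C_2 ≅ Z^6.

Boundary ∂_1: C_1 → C_0 is given by ∂[p,q] = [q] − [p]. For instance
  ∂AF = F − A.
The resulting 5×9 matrix has rank 4, and its Smith normal form has invariant factors (1,1,1,1).

∂_2: C_2 → C_1 sends each 2-simplex [p,q,r] to [q,r] − [p,r] + [p,q]. For instance
  ∂ADF = DF − AF + AD,
  ∂BDE = DE − BE + BD.
The 9×6 boundary matrix has rank 5 and Smith normal form diag(1,1,1,1,1).

From H_k ≅ ker(∂_k) / im(∂_{k+1}) we obtain:

  H_1: rank ker ∂_1 − rank ∂_2 = (9 − 4) − 5 = 0, and the invariant factors of ∂_2 are all 1, so H_1 = 0.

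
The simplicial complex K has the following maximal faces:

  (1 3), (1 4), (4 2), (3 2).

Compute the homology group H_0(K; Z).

Take the total order 1 < 2 < 3 < 4 on the vertex set. Then K (dimension 1) consists of the simplices:

  0-simplices (4): [1], [2], [3], [4]
  1-simplices (4): [1,3], [1,4], [2,3], [2,4]

so the chain groups are C_0 ≅ Z^4, C_1 ≅ Z^4.

Boundary ∂_1: C_1 → C_0 sends each edge [p,q] (with p < q) to q − p. For instance
  ∂[2,3] = [3] − [2].
As a 4×4 matrix over Z this has rank 3, with invariant factors (1,1,1).

Computing H_k = (kernel of ∂_k) / (image of ∂_{k+1}):

  H_0: rank C_0 − rank ∂_1 = 4 − 3 = 1, and the invariant factors of ∂_1 are all 1, so H_0 ≅ Z.

(K is a triangulation of the circle S^1.)

H_0 = Z.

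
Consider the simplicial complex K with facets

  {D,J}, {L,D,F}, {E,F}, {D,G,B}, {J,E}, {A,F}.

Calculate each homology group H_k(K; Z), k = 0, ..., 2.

H_0 = Z,  H_1 = Z,  H_2 = 0.

Order the vertices as A < B < D < E < F < G < J < L. Listing each simplex with vertices in this order, K has dimension 2 with simplices:

  0-simplices (8): A, B, D, E, F, G, J, L
  1-simplices (10): AF, BD, BG, DF, DG, DJ, DL, EF, EJ, FL
  2-simplices (2): BDG, DFL

Hence C_0 ≅ Z^8, C_1 ≅ Z^10, C_2 ≅ Z^2.

The boundary map ∂_1: C_1 → C_0 maps an edge to its endpoints' difference, ∂[p,q] = q − p.
The 8×10 boundary matrix has rank 7 and Smith normal form diag(1,1,1,1,1,1,1).

∂_2: C_2 → C_1 sends each 2-simplex [p,q,r] to [q,r] − [p,r] + [p,q]. For instance
  ∂DFL = FL − DL + DF,
  ∂BDG = DG − BG + BD.
The 10×2 boundary matrix has rank 2 and Smith normal form diag(1,1).

Now H_k = ker ∂_k / im ∂_{k+1}, so:

  H_0: rank C_0 − rank ∂_1 = 8 − 7 = 1, and the invariant factors of ∂_1 are all 1, so H_0 = Z.
  H_1: rank ker ∂_1 − rank ∂_2 = (10 − 7) − 2 = 1, and the invariant factors of ∂_2 are all 1, so H_1 = Z.
  H_2: rank ker ∂_2 − rank ∂_3 = (2 − 2) − 0 = 0, and there is no ∂_3, so H_2 = 0.

As a check, the Euler characteristic is 8 − 10 + 2 = 0, which agrees with 1 − 1 + 0 = 0.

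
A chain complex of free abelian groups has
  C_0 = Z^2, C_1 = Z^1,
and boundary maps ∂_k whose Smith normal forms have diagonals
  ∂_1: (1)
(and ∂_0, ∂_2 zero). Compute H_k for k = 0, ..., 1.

H_0: b_0 = 2 − 0 − 1 = 1; torsion from ∂_1 factors > 1: none. So H_0 ≅ Z.
H_1: b_1 = 1 − 1 − 0 = 0; torsion from ∂_2 factors > 1: none. So H_1 ≅ 0.

H_0 ≅ Z,  H_1 = 0.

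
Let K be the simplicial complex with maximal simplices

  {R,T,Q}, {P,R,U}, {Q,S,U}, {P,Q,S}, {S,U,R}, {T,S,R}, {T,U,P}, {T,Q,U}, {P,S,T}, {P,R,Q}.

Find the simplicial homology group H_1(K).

Order the vertices as P < Q < R < S < T < U. Listing each simplex with vertices in this order, K has dimension 2 with simplices:

  0-simplices (6): P, Q, R, S, T, U
  1-simplices (15): PQ, PR, PS, PT, PU, QR, QS, QT, QU, RS, RT, RU, ST, SU, TU
  2-simplices (10): PQR, PQS, PRU, PST, PTU, QRT, QSU, QTU, RST, RSU

giving chain groups C_0 ≅ Z^6, C_1 ≅ Z^15, C_2 ≅ Z^10.

∂_1: C_1 → C_0 is given by ∂[p,q] = [q] − [p].
The resulting 6×15 matrix has rank 5, and its Smith normal form has invariant factors (1,1,1,1,1).

The boundary map ∂_2: C_2 → C_1 sends each 2-simplex [p,q,r] to [q,r] − [p,r] + [p,q]. For instance
  ∂RST = ST − RT + RS,
  ∂QTU = TU − QU + QT.
The 15×10 boundary matrix has rank 10 and Smith normal form diag(1,1,1,1,1,1,1,1,1,2).

From H_k ≅ ker(∂_k) / im(∂_{k+1}) we obtain:

  H_1: rank ker ∂_1 − rank ∂_2 = (15 − 5) − 10 = 0, and ∂_2 has invariant factor 2 > 1, so H_1 = Z/2Z.

(K is a triangulation of the real projective plane RP^2.)

H_1 ≅ Z/2Z.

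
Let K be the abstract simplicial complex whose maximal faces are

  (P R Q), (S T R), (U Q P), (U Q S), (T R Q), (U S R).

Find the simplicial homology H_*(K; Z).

H_0 ≅ Z,  H_1 ≅ Z,  H_2 = 0.

Take the total order P < Q < R < S < T < U on the vertex set. Then K (dimension 2) consists of the simplices:

  0-simplices (6): P, Q, R, S, T, U
  1-simplices (12): PQ, PR, PU, QR, QS, QT, QU, RS, RT, RU, ST, SU
  2-simplices (6): PQR, PQU, QRT, QSU, RST, RSU

giving chain groups C_0 ≅ Z^6, C_1 ≅ Z^12, C_2 ≅ Z^6.

The boundary map ∂_1: C_1 → C_0 sends each edge [p,q] (with p < q) to q − p. For instance
  ∂PU = U − P.
The 6×12 boundary matrix has rank 5 and Smith normal form diag(1,1,1,1,1).

∂_2: C_2 → C_1 acts by ∂[p,q,r] = [q,r] − [p,r] + [p,q]. For instance
  ∂PQU = QU − PU + PQ,
  ∂RSU = SU − RU + RS.
This gives a 12×6 integer matrix of rank 6; reducing to Smith normal form yields diagonal entries (1,1,1,1,1,1).

Now H_k = ker ∂_k / im ∂_{k+1}, so:

  H_0: rank C_0 − rank ∂_1 = 6 − 5 = 1, and the invariant factors of ∂_1 are all 1, so H_0 ≅ Z.
  H_1: rank ker ∂_1 − rank ∂_2 = (12 − 5) − 6 = 1, and the invariant factors of ∂_2 are all 1, so H_1 ≅ Z.
  H_2: rank ker ∂_2 − rank ∂_3 = (6 − 6) − 0 = 0, and there is no ∂_3, so H_2 ≅ 0.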